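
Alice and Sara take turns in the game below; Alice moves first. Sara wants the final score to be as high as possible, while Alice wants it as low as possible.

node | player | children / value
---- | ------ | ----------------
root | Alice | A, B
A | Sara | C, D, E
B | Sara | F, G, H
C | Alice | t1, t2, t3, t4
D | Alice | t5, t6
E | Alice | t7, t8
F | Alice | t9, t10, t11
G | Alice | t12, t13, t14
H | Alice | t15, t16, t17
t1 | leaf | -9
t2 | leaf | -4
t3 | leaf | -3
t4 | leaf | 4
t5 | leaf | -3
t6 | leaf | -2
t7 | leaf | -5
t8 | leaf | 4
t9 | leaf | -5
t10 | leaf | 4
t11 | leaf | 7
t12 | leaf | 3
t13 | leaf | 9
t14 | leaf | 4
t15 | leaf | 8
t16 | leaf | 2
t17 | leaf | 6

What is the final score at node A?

-3

C (Alice): min(-9, -4, -3, 4) = -9
D (Alice): min(-3, -2) = -3
E (Alice): min(-5, 4) = -5
A (Sara): max(-9, -3, -5) = -3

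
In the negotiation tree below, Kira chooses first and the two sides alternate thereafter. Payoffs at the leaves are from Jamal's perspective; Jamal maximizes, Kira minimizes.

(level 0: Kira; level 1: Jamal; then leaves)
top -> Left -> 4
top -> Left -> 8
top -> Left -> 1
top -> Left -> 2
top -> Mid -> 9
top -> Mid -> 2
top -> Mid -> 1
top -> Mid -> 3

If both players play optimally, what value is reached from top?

Left (Jamal): max(4, 8, 1, 2) = 8
Mid (Jamal): max(9, 2, 1, 3) = 9
top (Kira): min(8, 9) = 8

8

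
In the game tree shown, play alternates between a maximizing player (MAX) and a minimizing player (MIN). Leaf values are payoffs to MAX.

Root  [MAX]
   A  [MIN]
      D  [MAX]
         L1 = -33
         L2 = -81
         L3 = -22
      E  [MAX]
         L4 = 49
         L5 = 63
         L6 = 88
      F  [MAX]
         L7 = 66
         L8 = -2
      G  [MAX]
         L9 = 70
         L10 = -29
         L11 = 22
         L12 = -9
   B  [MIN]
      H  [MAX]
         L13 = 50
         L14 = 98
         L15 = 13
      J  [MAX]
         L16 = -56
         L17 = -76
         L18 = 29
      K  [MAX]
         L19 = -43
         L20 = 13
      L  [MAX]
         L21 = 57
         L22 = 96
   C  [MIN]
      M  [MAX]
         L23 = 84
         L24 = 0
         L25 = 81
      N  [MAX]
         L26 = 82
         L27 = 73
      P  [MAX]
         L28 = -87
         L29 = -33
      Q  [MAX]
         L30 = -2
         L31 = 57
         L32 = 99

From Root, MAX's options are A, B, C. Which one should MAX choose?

D (MAX): max(-33, -81, -22) = -22
E (MAX): max(49, 63, 88) = 88
F (MAX): max(66, -2) = 66
G (MAX): max(70, -29, 22, -9) = 70
A (MIN): min(-22, 88, 66, 70) = -22
H (MAX): max(50, 98, 13) = 98
J (MAX): max(-56, -76, 29) = 29
K (MAX): max(-43, 13) = 13
L (MAX): max(57, 96) = 96
B (MIN): min(98, 29, 13, 96) = 13
M (MAX): max(84, 0, 81) = 84
N (MAX): max(82, 73) = 82
P (MAX): max(-87, -33) = -33
Q (MAX): max(-2, 57, 99) = 99
C (MIN): min(84, 82, -33, 99) = -33
Root (MAX): max(-22, 13, -33) = 13
MAX at Root wants the highest of {A=-22, B=13, C=-33}, so chooses B.

B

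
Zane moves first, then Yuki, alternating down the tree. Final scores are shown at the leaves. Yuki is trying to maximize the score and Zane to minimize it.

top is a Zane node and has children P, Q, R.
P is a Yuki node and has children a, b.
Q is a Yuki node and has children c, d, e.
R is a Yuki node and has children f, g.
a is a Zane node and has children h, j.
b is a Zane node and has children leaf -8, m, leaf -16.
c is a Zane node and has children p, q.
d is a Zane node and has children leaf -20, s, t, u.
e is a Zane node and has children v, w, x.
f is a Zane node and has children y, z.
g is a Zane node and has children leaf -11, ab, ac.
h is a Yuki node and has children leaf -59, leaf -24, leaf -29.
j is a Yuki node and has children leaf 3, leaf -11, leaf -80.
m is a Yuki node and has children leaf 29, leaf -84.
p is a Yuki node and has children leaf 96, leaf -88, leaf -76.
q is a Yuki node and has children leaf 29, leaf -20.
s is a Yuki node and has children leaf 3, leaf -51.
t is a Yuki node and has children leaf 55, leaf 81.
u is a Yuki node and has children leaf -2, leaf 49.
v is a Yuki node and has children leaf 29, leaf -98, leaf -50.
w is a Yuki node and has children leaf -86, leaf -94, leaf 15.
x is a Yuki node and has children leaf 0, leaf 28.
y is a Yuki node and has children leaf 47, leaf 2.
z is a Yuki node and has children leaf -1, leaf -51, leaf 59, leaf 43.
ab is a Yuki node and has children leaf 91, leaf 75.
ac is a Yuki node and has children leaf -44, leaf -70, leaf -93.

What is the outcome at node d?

-20

s (Yuki): max(3, -51) = 3
t (Yuki): max(55, 81) = 81
u (Yuki): max(-2, 49) = 49
d (Zane): min(-20, 3, 81, 49) = -20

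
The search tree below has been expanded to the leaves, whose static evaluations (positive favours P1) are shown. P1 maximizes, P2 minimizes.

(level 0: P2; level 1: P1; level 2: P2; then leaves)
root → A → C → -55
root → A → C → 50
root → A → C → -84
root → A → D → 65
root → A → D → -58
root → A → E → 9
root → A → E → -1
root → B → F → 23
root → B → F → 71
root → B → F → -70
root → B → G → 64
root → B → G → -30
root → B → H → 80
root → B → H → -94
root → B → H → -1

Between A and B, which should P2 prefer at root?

B

C (P2): min(-55, 50, -84) = -84
D (P2): min(65, -58) = -58
E (P2): min(9, -1) = -1
A (P1): max(-84, -58, -1) = -1
F (P2): min(23, 71, -70) = -70
G (P2): min(64, -30) = -30
H (P2): min(80, -94, -1) = -94
B (P1): max(-70, -30, -94) = -30
P2 prefers the lower value; A=-1, B=-30. B is better since -30 < -1.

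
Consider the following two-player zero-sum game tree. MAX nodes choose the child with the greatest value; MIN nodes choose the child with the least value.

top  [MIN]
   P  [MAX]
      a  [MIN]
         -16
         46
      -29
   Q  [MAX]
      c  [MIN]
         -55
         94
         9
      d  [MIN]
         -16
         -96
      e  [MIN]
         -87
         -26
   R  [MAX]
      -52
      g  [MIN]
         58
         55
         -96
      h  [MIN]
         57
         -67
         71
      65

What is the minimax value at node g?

-96

g (MIN): min(58, 55, -96) = -96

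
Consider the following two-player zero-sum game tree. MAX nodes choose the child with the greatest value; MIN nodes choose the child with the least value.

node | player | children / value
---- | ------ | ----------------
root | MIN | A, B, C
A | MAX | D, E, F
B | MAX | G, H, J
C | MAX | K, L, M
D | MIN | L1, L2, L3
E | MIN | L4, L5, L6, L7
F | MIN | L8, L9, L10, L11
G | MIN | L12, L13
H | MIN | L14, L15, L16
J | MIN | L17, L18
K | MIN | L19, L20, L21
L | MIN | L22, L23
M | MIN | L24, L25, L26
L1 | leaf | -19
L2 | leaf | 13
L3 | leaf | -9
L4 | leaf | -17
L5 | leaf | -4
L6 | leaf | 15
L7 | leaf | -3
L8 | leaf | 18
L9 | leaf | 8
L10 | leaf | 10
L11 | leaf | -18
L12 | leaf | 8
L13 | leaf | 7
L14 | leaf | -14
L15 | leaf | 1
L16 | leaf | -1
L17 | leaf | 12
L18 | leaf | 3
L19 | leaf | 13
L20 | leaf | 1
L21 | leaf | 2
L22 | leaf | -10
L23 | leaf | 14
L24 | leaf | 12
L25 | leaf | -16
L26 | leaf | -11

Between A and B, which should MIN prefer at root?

D (MIN): min(-19, 13, -9) = -19
E (MIN): min(-17, -4, 15, -3) = -17
F (MIN): min(18, 8, 10, -18) = -18
A (MAX): max(-19, -17, -18) = -17
G (MIN): min(8, 7) = 7
H (MIN): min(-14, 1, -1) = -14
J (MIN): min(12, 3) = 3
B (MAX): max(7, -14, 3) = 7
MIN prefers the lower value; A=-17, B=7. A is better since -17 < 7.

A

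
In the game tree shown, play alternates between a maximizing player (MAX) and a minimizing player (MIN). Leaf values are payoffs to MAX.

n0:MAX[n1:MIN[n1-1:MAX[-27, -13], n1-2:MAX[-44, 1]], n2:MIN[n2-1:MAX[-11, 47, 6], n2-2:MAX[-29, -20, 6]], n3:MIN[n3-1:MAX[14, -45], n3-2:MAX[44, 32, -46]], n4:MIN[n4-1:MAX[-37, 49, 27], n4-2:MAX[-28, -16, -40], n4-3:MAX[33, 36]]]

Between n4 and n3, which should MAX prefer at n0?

n3

n4-1 (MAX): max(-37, 49, 27) = 49
n4-2 (MAX): max(-28, -16, -40) = -16
n4-3 (MAX): max(33, 36) = 36
n4 (MIN): min(49, -16, 36) = -16
n3-1 (MAX): max(14, -45) = 14
n3-2 (MAX): max(44, 32, -46) = 44
n3 (MIN): min(14, 44) = 14
MAX prefers the higher value; n4=-16, n3=14. n3 is better since 14 > -16.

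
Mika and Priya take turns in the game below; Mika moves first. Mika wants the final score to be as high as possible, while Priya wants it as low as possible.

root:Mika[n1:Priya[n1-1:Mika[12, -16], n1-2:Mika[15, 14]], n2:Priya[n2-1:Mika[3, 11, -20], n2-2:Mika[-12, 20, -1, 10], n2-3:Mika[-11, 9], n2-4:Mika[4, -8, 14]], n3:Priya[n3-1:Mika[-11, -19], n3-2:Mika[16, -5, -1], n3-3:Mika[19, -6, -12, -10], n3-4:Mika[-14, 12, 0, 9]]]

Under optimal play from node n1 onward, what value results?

12

n1-1 (Mika): max(12, -16) = 12
n1-2 (Mika): max(15, 14) = 15
n1 (Priya): min(12, 15) = 12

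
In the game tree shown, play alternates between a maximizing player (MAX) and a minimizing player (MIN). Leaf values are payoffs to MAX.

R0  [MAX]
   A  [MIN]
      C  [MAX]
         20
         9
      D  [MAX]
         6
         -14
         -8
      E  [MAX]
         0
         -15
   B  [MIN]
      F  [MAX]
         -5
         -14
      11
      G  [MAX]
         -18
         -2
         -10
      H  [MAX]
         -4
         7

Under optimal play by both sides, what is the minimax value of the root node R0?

C (MAX): max(20, 9) = 20
D (MAX): max(6, -14, -8) = 6
E (MAX): max(0, -15) = 0
A (MIN): min(20, 6, 0) = 0
F (MAX): max(-5, -14) = -5
G (MAX): max(-18, -2, -10) = -2
H (MAX): max(-4, 7) = 7
B (MIN): min(-5, 11, -2, 7) = -5
R0 (MAX): max(0, -5) = 0

0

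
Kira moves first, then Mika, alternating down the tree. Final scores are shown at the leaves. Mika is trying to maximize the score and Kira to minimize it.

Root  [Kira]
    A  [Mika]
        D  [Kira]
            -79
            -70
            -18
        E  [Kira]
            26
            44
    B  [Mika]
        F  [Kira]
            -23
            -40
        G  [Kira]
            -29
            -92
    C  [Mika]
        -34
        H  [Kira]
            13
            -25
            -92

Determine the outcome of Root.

D (Kira): min(-79, -70, -18) = -79
E (Kira): min(26, 44) = 26
A (Mika): max(-79, 26) = 26
F (Kira): min(-23, -40) = -40
G (Kira): min(-29, -92) = -92
B (Mika): max(-40, -92) = -40
H (Kira): min(13, -25, -92) = -92
C (Mika): max(-34, -92) = -34
Root (Kira): min(26, -40, -34) = -40

-40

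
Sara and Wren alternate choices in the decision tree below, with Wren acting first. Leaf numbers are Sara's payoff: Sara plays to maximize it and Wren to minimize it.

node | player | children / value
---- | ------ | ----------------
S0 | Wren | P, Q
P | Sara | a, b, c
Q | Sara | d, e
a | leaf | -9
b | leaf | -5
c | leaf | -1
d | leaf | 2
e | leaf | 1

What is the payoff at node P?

-1

P (Sara): max(-9, -5, -1) = -1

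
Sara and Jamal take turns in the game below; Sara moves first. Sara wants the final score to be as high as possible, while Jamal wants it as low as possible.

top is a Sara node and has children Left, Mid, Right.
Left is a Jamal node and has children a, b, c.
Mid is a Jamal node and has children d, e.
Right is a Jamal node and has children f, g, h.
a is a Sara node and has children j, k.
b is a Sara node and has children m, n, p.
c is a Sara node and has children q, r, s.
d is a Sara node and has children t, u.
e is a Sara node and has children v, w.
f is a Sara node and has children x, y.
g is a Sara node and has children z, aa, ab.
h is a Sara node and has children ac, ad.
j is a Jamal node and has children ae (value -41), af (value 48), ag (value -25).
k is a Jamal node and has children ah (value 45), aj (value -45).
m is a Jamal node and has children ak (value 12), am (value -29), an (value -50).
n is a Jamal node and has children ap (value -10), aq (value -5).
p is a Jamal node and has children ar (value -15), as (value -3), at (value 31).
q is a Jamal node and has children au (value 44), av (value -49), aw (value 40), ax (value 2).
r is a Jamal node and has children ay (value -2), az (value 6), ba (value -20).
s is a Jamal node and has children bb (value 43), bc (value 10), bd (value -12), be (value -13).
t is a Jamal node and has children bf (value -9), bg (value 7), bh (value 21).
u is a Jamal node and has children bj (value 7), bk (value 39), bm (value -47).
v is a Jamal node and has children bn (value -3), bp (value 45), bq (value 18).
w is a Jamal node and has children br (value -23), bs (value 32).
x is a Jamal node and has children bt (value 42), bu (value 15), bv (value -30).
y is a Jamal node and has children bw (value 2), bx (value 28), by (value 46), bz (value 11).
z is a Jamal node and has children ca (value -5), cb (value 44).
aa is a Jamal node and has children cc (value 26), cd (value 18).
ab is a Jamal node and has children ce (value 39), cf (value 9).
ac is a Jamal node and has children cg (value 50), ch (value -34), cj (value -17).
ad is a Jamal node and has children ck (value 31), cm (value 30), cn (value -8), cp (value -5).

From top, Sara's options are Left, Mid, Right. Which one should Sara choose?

j (Jamal): min(-41, 48, -25) = -41
k (Jamal): min(45, -45) = -45
a (Sara): max(-41, -45) = -41
m (Jamal): min(12, -29, -50) = -50
n (Jamal): min(-10, -5) = -10
p (Jamal): min(-15, -3, 31) = -15
b (Sara): max(-50, -10, -15) = -10
q (Jamal): min(44, -49, 40, 2) = -49
r (Jamal): min(-2, 6, -20) = -20
s (Jamal): min(43, 10, -12, -13) = -13
c (Sara): max(-49, -20, -13) = -13
Left (Jamal): min(-41, -10, -13) = -41
t (Jamal): min(-9, 7, 21) = -9
u (Jamal): min(7, 39, -47) = -47
d (Sara): max(-9, -47) = -9
v (Jamal): min(-3, 45, 18) = -3
w (Jamal): min(-23, 32) = -23
e (Sara): max(-3, -23) = -3
Mid (Jamal): min(-9, -3) = -9
x (Jamal): min(42, 15, -30) = -30
y (Jamal): min(2, 28, 46, 11) = 2
f (Sara): max(-30, 2) = 2
z (Jamal): min(-5, 44) = -5
aa (Jamal): min(26, 18) = 18
ab (Jamal): min(39, 9) = 9
g (Sara): max(-5, 18, 9) = 18
ac (Jamal): min(50, -34, -17) = -34
ad (Jamal): min(31, 30, -8, -5) = -8
h (Sara): max(-34, -8) = -8
Right (Jamal): min(2, 18, -8) = -8
top (Sara): max(-41, -9, -8) = -8
Sara at top wants the highest of {Left=-41, Mid=-9, Right=-8}, so chooses Right.

Right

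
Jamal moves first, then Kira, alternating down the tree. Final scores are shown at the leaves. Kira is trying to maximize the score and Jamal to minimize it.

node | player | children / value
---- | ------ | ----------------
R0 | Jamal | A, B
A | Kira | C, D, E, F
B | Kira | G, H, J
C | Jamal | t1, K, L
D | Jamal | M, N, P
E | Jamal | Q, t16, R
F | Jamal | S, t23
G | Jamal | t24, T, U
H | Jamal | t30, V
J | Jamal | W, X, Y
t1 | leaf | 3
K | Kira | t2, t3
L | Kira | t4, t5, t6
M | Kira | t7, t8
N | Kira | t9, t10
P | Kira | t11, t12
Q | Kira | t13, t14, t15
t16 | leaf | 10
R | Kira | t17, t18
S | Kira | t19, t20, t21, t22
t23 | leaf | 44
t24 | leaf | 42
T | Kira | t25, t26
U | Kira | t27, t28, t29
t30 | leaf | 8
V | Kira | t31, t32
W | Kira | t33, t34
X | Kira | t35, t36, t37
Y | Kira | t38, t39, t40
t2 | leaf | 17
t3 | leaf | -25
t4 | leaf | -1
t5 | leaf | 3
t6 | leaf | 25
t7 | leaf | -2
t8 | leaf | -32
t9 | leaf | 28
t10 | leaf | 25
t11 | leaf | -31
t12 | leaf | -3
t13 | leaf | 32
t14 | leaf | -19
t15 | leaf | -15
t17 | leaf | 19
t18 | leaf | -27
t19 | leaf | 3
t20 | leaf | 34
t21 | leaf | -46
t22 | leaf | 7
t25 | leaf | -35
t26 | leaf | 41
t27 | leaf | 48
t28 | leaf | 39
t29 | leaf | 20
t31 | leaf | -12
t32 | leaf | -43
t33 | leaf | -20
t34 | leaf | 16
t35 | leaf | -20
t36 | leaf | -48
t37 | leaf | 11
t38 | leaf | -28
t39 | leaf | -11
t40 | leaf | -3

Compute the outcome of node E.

Q (Kira): max(32, -19, -15) = 32
R (Kira): max(19, -27) = 19
E (Jamal): min(32, 10, 19) = 10

10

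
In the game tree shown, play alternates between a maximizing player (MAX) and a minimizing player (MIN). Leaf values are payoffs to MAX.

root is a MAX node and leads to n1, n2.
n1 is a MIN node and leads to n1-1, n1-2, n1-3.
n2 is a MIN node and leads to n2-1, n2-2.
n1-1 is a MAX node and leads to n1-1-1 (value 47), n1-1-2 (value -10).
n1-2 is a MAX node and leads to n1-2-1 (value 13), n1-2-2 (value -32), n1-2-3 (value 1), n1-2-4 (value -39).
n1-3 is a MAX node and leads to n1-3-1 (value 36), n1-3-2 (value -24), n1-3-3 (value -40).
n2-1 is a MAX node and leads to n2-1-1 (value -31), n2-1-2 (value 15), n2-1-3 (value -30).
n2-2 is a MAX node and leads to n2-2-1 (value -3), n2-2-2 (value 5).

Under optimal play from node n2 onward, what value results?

n2-1 (MAX): max(-31, 15, -30) = 15
n2-2 (MAX): max(-3, 5) = 5
n2 (MIN): min(15, 5) = 5

5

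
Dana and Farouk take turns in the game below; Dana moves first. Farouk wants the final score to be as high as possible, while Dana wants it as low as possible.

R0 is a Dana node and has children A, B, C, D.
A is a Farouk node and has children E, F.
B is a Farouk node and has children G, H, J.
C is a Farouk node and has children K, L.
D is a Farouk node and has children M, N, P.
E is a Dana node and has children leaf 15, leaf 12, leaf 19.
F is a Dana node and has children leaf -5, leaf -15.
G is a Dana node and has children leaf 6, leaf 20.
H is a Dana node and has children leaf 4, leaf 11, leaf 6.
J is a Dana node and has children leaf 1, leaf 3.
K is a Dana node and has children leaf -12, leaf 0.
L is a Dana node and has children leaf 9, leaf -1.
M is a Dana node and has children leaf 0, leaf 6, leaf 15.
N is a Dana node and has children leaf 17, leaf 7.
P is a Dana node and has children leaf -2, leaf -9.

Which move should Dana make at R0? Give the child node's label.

E (Dana): min(15, 12, 19) = 12
F (Dana): min(-5, -15) = -15
A (Farouk): max(12, -15) = 12
G (Dana): min(6, 20) = 6
H (Dana): min(4, 11, 6) = 4
J (Dana): min(1, 3) = 1
B (Farouk): max(6, 4, 1) = 6
K (Dana): min(-12, 0) = -12
L (Dana): min(9, -1) = -1
C (Farouk): max(-12, -1) = -1
M (Dana): min(0, 6, 15) = 0
N (Dana): min(17, 7) = 7
P (Dana): min(-2, -9) = -9
D (Farouk): max(0, 7, -9) = 7
R0 (Dana): min(12, 6, -1, 7) = -1
Dana at R0 wants the lowest of {A=12, B=6, C=-1, D=7}, so chooses C.

C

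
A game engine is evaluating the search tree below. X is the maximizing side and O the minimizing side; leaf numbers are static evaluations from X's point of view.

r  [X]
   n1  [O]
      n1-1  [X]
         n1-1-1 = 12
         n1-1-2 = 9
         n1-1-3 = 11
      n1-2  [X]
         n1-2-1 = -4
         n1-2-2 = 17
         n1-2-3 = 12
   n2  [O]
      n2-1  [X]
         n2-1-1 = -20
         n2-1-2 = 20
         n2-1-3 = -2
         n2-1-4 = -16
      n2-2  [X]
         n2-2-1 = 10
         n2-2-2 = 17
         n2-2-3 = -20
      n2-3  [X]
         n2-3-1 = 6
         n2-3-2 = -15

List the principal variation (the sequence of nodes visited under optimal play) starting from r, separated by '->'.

r -> n1 -> n1-1 -> n1-1-1

n1-1 (X): max(12, 9, 11) = 12
n1-2 (X): max(-4, 17, 12) = 17
n1 (O): min(12, 17) = 12
n2-1 (X): max(-20, 20, -2, -16) = 20
n2-2 (X): max(10, 17, -20) = 17
n2-3 (X): max(6, -15) = 6
n2 (O): min(20, 17, 6) = 6
r (X): max(12, 6) = 12
At r, X picks n1 (highest: 12).
At n1, O picks n1-1 (lowest: 12).
At n1-1, X picks n1-1-1 (highest: 12).
Terminal value 12.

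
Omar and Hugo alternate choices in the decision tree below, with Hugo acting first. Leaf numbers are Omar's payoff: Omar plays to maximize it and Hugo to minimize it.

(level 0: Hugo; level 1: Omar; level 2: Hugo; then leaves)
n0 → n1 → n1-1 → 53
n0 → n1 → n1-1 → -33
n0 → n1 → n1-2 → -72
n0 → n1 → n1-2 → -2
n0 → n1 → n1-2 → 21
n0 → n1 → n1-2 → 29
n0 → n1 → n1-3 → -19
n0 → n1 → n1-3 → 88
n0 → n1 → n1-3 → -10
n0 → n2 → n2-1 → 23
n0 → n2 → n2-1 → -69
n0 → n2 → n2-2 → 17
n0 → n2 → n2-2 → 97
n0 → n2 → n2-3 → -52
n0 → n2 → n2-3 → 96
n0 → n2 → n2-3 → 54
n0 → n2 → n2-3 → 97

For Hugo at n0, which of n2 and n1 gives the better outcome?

n2-1 (Hugo): min(23, -69) = -69
n2-2 (Hugo): min(17, 97) = 17
n2-3 (Hugo): min(-52, 96, 54, 97) = -52
n2 (Omar): max(-69, 17, -52) = 17
n1-1 (Hugo): min(53, -33) = -33
n1-2 (Hugo): min(-72, -2, 21, 29) = -72
n1-3 (Hugo): min(-19, 88, -10) = -19
n1 (Omar): max(-33, -72, -19) = -19
Hugo prefers the lower value; n2=17, n1=-19. n1 is better since -19 < 17.

n1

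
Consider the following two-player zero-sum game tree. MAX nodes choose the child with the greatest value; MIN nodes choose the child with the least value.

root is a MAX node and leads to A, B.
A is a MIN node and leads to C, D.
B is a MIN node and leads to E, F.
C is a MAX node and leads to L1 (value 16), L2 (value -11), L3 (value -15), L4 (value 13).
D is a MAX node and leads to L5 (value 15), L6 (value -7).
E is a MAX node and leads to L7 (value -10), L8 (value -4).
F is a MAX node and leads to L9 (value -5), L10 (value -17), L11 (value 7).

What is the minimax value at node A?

15

C (MAX): max(16, -11, -15, 13) = 16
D (MAX): max(15, -7) = 15
A (MIN): min(16, 15) = 15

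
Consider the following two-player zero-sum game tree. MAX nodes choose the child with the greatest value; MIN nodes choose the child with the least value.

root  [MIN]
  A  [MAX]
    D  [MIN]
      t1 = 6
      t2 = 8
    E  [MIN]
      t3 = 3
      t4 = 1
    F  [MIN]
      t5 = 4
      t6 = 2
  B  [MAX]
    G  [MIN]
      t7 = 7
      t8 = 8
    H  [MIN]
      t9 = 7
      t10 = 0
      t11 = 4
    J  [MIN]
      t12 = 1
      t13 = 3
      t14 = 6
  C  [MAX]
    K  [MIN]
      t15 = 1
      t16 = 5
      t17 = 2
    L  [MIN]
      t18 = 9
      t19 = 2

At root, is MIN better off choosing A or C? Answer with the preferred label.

C

D (MIN): min(6, 8) = 6
E (MIN): min(3, 1) = 1
F (MIN): min(4, 2) = 2
A (MAX): max(6, 1, 2) = 6
K (MIN): min(1, 5, 2) = 1
L (MIN): min(9, 2) = 2
C (MAX): max(1, 2) = 2
MIN prefers the lower value; A=6, C=2. C is better since 2 < 6.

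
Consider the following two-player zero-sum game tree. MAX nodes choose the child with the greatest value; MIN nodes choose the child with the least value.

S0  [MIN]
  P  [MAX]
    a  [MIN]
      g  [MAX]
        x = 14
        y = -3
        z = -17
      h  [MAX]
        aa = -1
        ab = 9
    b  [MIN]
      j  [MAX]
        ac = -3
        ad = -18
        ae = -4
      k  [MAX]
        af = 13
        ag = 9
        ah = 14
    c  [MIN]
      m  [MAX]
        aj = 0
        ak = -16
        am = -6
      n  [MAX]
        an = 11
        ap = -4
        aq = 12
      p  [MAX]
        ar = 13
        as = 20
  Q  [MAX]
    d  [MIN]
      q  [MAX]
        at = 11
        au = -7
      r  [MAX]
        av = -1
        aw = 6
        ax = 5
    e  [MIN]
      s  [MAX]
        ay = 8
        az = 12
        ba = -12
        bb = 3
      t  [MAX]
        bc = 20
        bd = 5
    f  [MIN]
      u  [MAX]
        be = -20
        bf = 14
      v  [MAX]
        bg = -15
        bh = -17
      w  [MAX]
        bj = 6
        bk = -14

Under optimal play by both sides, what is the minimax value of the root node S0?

g (MAX): max(14, -3, -17) = 14
h (MAX): max(-1, 9) = 9
a (MIN): min(14, 9) = 9
j (MAX): max(-3, -18, -4) = -3
k (MAX): max(13, 9, 14) = 14
b (MIN): min(-3, 14) = -3
m (MAX): max(0, -16, -6) = 0
n (MAX): max(11, -4, 12) = 12
p (MAX): max(13, 20) = 20
c (MIN): min(0, 12, 20) = 0
P (MAX): max(9, -3, 0) = 9
q (MAX): max(11, -7) = 11
r (MAX): max(-1, 6, 5) = 6
d (MIN): min(11, 6) = 6
s (MAX): max(8, 12, -12, 3) = 12
t (MAX): max(20, 5) = 20
e (MIN): min(12, 20) = 12
u (MAX): max(-20, 14) = 14
v (MAX): max(-15, -17) = -15
w (MAX): max(6, -14) = 6
f (MIN): min(14, -15, 6) = -15
Q (MAX): max(6, 12, -15) = 12
S0 (MIN): min(9, 12) = 9

9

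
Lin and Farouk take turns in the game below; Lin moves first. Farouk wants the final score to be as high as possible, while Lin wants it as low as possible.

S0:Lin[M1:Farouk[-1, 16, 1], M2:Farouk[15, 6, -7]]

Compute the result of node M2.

15

M2 (Farouk): max(15, 6, -7) = 15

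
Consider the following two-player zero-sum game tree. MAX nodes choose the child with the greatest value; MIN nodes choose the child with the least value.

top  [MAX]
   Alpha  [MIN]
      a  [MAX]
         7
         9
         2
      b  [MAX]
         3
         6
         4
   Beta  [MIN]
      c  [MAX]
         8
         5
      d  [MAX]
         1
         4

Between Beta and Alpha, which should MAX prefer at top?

c (MAX): max(8, 5) = 8
d (MAX): max(1, 4) = 4
Beta (MIN): min(8, 4) = 4
a (MAX): max(7, 9, 2) = 9
b (MAX): max(3, 6, 4) = 6
Alpha (MIN): min(9, 6) = 6
MAX prefers the higher value; Beta=4, Alpha=6. Alpha is better since 6 > 4.

Alpha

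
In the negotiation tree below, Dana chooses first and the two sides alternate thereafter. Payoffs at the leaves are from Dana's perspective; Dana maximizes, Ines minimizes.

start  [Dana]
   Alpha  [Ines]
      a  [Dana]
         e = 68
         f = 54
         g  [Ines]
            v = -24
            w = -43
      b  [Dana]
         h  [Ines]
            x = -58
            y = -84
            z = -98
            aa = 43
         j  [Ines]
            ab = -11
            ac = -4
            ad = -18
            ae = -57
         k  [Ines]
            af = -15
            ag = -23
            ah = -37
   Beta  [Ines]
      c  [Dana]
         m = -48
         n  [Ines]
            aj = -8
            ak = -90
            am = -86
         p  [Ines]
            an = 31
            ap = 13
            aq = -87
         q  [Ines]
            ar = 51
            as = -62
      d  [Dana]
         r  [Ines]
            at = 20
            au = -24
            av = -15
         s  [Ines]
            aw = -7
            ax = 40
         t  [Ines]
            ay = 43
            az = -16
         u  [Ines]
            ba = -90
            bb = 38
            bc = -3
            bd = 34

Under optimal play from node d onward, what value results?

r (Ines): min(20, -24, -15) = -24
s (Ines): min(-7, 40) = -7
t (Ines): min(43, -16) = -16
u (Ines): min(-90, 38, -3, 34) = -90
d (Dana): max(-24, -7, -16, -90) = -7

-7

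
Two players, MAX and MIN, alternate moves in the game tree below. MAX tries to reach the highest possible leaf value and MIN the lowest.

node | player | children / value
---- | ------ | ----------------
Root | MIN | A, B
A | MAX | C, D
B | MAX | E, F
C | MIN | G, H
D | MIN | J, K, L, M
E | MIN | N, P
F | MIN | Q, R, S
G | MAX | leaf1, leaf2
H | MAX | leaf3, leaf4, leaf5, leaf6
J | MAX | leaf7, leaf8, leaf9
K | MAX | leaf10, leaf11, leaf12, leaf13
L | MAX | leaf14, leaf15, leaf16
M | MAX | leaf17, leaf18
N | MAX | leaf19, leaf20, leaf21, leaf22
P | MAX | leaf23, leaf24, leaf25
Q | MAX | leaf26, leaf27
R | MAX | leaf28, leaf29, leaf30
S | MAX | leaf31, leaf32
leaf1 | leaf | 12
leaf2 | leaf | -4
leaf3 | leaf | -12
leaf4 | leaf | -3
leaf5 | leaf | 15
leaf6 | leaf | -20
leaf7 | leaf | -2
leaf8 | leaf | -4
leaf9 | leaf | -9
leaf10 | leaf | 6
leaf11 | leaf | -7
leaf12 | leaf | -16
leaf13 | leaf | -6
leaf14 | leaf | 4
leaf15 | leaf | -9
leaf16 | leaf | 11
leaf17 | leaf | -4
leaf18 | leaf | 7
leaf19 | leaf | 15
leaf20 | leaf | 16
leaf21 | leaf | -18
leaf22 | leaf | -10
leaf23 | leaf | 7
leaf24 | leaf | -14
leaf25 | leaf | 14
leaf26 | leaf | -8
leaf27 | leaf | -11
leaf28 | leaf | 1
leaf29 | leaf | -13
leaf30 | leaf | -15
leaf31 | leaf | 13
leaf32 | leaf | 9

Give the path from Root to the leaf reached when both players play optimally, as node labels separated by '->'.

Root -> A -> C -> G -> leaf1

G (MAX): max(12, -4) = 12
H (MAX): max(-12, -3, 15, -20) = 15
C (MIN): min(12, 15) = 12
J (MAX): max(-2, -4, -9) = -2
K (MAX): max(6, -7, -16, -6) = 6
L (MAX): max(4, -9, 11) = 11
M (MAX): max(-4, 7) = 7
D (MIN): min(-2, 6, 11, 7) = -2
A (MAX): max(12, -2) = 12
N (MAX): max(15, 16, -18, -10) = 16
P (MAX): max(7, -14, 14) = 14
E (MIN): min(16, 14) = 14
Q (MAX): max(-8, -11) = -8
R (MAX): max(1, -13, -15) = 1
S (MAX): max(13, 9) = 13
F (MIN): min(-8, 1, 13) = -8
B (MAX): max(14, -8) = 14
Root (MIN): min(12, 14) = 12
At Root, MIN picks A (lowest: 12).
At A, MAX picks C (highest: 12).
At C, MIN picks G (lowest: 12).
At G, MAX picks leaf1 (highest: 12).
Terminal value 12.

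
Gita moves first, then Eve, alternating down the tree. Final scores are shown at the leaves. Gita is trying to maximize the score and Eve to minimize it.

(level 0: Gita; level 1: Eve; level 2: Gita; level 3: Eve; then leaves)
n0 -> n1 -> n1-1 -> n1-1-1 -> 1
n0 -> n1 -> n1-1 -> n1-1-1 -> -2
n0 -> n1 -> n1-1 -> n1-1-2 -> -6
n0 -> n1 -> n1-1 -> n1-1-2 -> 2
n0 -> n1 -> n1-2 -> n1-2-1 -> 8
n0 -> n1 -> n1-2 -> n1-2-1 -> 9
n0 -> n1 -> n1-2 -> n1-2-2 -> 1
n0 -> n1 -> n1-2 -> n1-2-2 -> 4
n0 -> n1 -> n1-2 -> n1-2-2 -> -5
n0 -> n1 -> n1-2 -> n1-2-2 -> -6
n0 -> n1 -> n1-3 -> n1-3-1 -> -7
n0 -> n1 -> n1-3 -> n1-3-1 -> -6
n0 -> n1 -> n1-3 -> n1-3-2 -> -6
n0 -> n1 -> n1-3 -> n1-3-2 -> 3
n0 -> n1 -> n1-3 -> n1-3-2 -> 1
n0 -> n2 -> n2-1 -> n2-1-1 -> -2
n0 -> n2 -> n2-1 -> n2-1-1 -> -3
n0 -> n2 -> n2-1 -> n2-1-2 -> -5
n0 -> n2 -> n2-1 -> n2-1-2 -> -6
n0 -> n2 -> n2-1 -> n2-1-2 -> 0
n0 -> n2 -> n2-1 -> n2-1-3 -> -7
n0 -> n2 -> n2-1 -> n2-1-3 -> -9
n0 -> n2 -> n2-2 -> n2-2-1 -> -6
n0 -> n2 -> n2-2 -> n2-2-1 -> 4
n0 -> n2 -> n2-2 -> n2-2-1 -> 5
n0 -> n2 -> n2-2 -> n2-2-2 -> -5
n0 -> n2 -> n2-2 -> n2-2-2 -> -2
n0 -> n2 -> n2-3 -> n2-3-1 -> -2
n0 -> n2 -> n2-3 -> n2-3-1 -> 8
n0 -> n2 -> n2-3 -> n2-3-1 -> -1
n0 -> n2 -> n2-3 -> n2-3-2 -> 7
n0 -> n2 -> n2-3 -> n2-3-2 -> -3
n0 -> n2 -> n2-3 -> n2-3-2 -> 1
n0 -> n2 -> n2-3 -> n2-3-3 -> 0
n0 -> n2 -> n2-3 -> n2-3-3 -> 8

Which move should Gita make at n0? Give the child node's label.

n2

n1-1-1 (Eve): min(1, -2) = -2
n1-1-2 (Eve): min(-6, 2) = -6
n1-1 (Gita): max(-2, -6) = -2
n1-2-1 (Eve): min(8, 9) = 8
n1-2-2 (Eve): min(1, 4, -5, -6) = -6
n1-2 (Gita): max(8, -6) = 8
n1-3-1 (Eve): min(-7, -6) = -7
n1-3-2 (Eve): min(-6, 3, 1) = -6
n1-3 (Gita): max(-7, -6) = -6
n1 (Eve): min(-2, 8, -6) = -6
n2-1-1 (Eve): min(-2, -3) = -3
n2-1-2 (Eve): min(-5, -6, 0) = -6
n2-1-3 (Eve): min(-7, -9) = -9
n2-1 (Gita): max(-3, -6, -9) = -3
n2-2-1 (Eve): min(-6, 4, 5) = -6
n2-2-2 (Eve): min(-5, -2) = -5
n2-2 (Gita): max(-6, -5) = -5
n2-3-1 (Eve): min(-2, 8, -1) = -2
n2-3-2 (Eve): min(7, -3, 1) = -3
n2-3-3 (Eve): min(0, 8) = 0
n2-3 (Gita): max(-2, -3, 0) = 0
n2 (Eve): min(-3, -5, 0) = -5
n0 (Gita): max(-6, -5) = -5
Gita at n0 wants the highest of {n1=-6, n2=-5}, so chooses n2.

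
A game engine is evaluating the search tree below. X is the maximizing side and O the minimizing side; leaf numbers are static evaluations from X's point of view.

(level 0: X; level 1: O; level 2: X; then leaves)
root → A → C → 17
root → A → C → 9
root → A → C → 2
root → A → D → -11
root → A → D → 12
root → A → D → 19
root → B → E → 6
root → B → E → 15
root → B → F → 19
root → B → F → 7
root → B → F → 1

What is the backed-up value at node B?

15

E (X): max(6, 15) = 15
F (X): max(19, 7, 1) = 19
B (O): min(15, 19) = 15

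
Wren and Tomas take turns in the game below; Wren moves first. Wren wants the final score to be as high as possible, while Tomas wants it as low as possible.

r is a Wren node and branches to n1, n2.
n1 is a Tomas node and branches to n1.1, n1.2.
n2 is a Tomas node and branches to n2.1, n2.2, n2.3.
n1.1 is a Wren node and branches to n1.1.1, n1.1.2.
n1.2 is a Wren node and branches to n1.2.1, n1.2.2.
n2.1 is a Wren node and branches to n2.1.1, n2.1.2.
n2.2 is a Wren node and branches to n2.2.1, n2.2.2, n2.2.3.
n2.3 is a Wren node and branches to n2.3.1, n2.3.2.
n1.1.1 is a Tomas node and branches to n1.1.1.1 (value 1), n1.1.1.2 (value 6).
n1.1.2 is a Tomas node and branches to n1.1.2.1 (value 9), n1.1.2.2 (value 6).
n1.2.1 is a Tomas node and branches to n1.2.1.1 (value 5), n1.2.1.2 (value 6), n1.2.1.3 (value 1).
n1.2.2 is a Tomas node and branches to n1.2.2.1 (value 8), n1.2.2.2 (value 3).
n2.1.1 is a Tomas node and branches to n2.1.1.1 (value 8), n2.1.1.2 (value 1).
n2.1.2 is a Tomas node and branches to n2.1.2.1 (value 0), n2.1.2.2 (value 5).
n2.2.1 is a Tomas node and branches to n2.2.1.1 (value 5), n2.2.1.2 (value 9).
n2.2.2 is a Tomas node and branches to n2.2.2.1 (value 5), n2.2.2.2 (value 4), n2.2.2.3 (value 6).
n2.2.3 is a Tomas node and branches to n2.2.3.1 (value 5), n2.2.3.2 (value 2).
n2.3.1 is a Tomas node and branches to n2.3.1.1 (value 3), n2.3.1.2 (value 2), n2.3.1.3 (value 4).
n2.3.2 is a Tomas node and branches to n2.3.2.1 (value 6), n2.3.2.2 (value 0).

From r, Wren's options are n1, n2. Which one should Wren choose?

n1.1.1 (Tomas): min(1, 6) = 1
n1.1.2 (Tomas): min(9, 6) = 6
n1.1 (Wren): max(1, 6) = 6
n1.2.1 (Tomas): min(5, 6, 1) = 1
n1.2.2 (Tomas): min(8, 3) = 3
n1.2 (Wren): max(1, 3) = 3
n1 (Tomas): min(6, 3) = 3
n2.1.1 (Tomas): min(8, 1) = 1
n2.1.2 (Tomas): min(0, 5) = 0
n2.1 (Wren): max(1, 0) = 1
n2.2.1 (Tomas): min(5, 9) = 5
n2.2.2 (Tomas): min(5, 4, 6) = 4
n2.2.3 (Tomas): min(5, 2) = 2
n2.2 (Wren): max(5, 4, 2) = 5
n2.3.1 (Tomas): min(3, 2, 4) = 2
n2.3.2 (Tomas): min(6, 0) = 0
n2.3 (Wren): max(2, 0) = 2
n2 (Tomas): min(1, 5, 2) = 1
r (Wren): max(3, 1) = 3
Wren at r wants the highest of {n1=3, n2=1}, so chooses n1.

n1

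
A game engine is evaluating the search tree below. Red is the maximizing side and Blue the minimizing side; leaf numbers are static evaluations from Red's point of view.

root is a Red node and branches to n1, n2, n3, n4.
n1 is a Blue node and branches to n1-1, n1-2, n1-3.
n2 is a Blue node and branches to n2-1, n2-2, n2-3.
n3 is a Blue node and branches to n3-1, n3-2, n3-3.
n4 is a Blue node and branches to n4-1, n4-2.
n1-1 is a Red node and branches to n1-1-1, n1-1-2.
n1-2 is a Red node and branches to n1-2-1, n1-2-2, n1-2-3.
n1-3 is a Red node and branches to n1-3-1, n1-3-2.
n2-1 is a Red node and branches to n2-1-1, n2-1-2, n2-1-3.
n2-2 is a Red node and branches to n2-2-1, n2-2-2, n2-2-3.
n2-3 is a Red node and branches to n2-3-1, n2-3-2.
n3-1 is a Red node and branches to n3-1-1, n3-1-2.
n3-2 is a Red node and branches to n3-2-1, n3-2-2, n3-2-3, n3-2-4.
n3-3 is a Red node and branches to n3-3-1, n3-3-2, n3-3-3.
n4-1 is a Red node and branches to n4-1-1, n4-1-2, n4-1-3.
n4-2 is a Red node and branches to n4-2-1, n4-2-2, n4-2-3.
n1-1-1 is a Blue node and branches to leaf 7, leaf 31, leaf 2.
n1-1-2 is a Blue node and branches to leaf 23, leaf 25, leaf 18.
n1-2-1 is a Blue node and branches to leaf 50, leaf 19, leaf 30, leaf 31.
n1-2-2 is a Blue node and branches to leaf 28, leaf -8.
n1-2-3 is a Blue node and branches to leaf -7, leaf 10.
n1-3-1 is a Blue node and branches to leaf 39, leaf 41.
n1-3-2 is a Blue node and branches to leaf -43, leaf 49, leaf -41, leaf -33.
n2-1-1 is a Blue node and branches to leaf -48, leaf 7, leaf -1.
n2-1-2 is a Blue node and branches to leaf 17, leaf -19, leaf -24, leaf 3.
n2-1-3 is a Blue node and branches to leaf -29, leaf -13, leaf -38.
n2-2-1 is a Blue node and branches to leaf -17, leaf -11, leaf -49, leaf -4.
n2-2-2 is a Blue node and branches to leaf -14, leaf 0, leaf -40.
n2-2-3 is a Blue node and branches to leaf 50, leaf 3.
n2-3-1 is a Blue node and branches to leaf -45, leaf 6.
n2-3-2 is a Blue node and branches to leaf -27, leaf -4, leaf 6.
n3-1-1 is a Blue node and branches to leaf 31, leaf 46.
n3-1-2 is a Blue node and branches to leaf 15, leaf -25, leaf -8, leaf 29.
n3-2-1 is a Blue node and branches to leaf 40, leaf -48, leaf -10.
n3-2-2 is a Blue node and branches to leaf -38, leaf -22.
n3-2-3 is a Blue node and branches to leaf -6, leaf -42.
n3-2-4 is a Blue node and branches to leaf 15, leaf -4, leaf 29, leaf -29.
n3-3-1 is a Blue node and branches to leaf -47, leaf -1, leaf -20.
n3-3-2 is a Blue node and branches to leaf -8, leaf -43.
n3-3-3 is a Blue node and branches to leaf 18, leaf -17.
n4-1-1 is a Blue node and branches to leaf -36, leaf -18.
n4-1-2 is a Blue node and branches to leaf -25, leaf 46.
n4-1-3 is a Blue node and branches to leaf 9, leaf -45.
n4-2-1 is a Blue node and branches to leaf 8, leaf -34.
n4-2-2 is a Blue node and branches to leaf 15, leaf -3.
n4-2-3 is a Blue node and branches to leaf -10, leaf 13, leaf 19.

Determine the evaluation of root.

n1-1-1 (Blue): min(7, 31, 2) = 2
n1-1-2 (Blue): min(23, 25, 18) = 18
n1-1 (Red): max(2, 18) = 18
n1-2-1 (Blue): min(50, 19, 30, 31) = 19
n1-2-2 (Blue): min(28, -8) = -8
n1-2-3 (Blue): min(-7, 10) = -7
n1-2 (Red): max(19, -8, -7) = 19
n1-3-1 (Blue): min(39, 41) = 39
n1-3-2 (Blue): min(-43, 49, -41, -33) = -43
n1-3 (Red): max(39, -43) = 39
n1 (Blue): min(18, 19, 39) = 18
n2-1-1 (Blue): min(-48, 7, -1) = -48
n2-1-2 (Blue): min(17, -19, -24, 3) = -24
n2-1-3 (Blue): min(-29, -13, -38) = -38
n2-1 (Red): max(-48, -24, -38) = -24
n2-2-1 (Blue): min(-17, -11, -49, -4) = -49
n2-2-2 (Blue): min(-14, 0, -40) = -40
n2-2-3 (Blue): min(50, 3) = 3
n2-2 (Red): max(-49, -40, 3) = 3
n2-3-1 (Blue): min(-45, 6) = -45
n2-3-2 (Blue): min(-27, -4, 6) = -27
n2-3 (Red): max(-45, -27) = -27
n2 (Blue): min(-24, 3, -27) = -27
n3-1-1 (Blue): min(31, 46) = 31
n3-1-2 (Blue): min(15, -25, -8, 29) = -25
n3-1 (Red): max(31, -25) = 31
n3-2-1 (Blue): min(40, -48, -10) = -48
n3-2-2 (Blue): min(-38, -22) = -38
n3-2-3 (Blue): min(-6, -42) = -42
n3-2-4 (Blue): min(15, -4, 29, -29) = -29
n3-2 (Red): max(-48, -38, -42, -29) = -29
n3-3-1 (Blue): min(-47, -1, -20) = -47
n3-3-2 (Blue): min(-8, -43) = -43
n3-3-3 (Blue): min(18, -17) = -17
n3-3 (Red): max(-47, -43, -17) = -17
n3 (Blue): min(31, -29, -17) = -29
n4-1-1 (Blue): min(-36, -18) = -36
n4-1-2 (Blue): min(-25, 46) = -25
n4-1-3 (Blue): min(9, -45) = -45
n4-1 (Red): max(-36, -25, -45) = -25
n4-2-1 (Blue): min(8, -34) = -34
n4-2-2 (Blue): min(15, -3) = -3
n4-2-3 (Blue): min(-10, 13, 19) = -10
n4-2 (Red): max(-34, -3, -10) = -3
n4 (Blue): min(-25, -3) = -25
root (Red): max(18, -27, -29, -25) = 18

18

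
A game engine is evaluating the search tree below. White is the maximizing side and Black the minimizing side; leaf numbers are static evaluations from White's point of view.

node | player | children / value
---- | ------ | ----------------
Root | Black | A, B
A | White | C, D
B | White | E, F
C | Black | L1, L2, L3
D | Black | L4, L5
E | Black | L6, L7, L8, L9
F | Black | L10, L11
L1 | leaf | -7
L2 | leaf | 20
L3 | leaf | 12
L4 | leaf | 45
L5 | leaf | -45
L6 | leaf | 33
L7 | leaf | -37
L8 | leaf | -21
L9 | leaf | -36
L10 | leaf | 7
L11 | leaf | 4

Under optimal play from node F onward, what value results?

F (Black): min(7, 4) = 4

4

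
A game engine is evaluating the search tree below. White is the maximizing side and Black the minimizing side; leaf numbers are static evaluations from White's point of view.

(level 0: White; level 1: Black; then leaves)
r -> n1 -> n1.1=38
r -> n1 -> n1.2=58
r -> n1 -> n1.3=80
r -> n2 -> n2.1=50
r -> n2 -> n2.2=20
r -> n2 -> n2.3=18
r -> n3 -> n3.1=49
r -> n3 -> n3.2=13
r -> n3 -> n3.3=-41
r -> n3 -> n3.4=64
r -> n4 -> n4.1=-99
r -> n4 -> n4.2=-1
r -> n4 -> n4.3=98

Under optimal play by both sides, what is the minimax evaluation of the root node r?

n1 (Black): min(38, 58, 80) = 38
n2 (Black): min(50, 20, 18) = 18
n3 (Black): min(49, 13, -41, 64) = -41
n4 (Black): min(-99, -1, 98) = -99
r (White): max(38, 18, -41, -99) = 38

38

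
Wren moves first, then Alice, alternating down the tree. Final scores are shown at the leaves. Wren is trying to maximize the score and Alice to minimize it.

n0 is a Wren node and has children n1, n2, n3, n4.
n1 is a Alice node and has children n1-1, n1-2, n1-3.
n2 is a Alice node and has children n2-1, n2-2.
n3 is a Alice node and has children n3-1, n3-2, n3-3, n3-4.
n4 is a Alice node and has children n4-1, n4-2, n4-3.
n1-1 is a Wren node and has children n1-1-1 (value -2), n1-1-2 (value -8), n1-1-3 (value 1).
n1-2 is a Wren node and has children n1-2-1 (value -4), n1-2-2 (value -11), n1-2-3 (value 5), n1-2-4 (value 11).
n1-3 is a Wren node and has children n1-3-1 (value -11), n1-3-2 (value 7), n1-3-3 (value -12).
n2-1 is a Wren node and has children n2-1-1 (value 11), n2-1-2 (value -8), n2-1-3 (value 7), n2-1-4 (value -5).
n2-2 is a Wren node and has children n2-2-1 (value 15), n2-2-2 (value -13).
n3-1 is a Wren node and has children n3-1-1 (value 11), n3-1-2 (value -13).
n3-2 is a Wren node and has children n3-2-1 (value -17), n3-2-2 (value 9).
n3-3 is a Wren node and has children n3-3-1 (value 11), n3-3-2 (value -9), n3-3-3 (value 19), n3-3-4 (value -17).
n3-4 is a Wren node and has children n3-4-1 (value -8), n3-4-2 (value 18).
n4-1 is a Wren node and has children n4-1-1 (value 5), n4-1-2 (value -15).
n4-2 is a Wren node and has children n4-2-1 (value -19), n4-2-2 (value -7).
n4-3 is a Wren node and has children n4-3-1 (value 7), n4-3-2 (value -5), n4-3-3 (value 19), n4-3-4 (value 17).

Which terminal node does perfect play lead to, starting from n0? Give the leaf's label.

n2-1-1

n1-1 (Wren): max(-2, -8, 1) = 1
n1-2 (Wren): max(-4, -11, 5, 11) = 11
n1-3 (Wren): max(-11, 7, -12) = 7
n1 (Alice): min(1, 11, 7) = 1
n2-1 (Wren): max(11, -8, 7, -5) = 11
n2-2 (Wren): max(15, -13) = 15
n2 (Alice): min(11, 15) = 11
n3-1 (Wren): max(11, -13) = 11
n3-2 (Wren): max(-17, 9) = 9
n3-3 (Wren): max(11, -9, 19, -17) = 19
n3-4 (Wren): max(-8, 18) = 18
n3 (Alice): min(11, 9, 19, 18) = 9
n4-1 (Wren): max(5, -15) = 5
n4-2 (Wren): max(-19, -7) = -7
n4-3 (Wren): max(7, -5, 19, 17) = 19
n4 (Alice): min(5, -7, 19) = -7
n0 (Wren): max(1, 11, 9, -7) = 11
At n0, Wren picks n2 (highest: 11).
At n2, Alice picks n2-1 (lowest: 11).
At n2-1, Wren picks n2-1-1 (highest: 11).
Terminal value 11.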